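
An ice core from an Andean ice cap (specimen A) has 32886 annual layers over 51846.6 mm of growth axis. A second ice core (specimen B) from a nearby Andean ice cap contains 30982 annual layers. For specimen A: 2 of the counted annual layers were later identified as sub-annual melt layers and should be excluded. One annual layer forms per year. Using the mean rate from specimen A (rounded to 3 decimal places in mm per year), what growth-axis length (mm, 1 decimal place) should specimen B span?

Specimen A: adjusted count: 32886 − 2 = 32884 annual layers.
A: Extension rate ≈ 51846.6 / 32884 = 1.577 mm/yr.
B's length ≈ 1.577 × 30982 = 48858.6 mm.

48858.6 mm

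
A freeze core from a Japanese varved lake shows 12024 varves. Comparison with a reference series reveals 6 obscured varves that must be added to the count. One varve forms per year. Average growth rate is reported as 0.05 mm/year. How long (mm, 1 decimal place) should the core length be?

601.5 mm

True varve count = 12024 + 6 = 12030.
Predicted length = 0.05 mm/year × 12030 years = 601.5 mm.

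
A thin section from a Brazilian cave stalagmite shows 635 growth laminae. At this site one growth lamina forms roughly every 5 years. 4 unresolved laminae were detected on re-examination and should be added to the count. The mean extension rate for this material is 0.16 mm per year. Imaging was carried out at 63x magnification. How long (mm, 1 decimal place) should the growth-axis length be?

Correcting the raw count gives 635 + 4 = 639 true growth laminae.
639 growth laminae at 5 years each span 639 × 5 = 3195 years.
3195 years at 0.16 mm/year gives 0.16 × 3195 = 511.2 mm.

511.2 mm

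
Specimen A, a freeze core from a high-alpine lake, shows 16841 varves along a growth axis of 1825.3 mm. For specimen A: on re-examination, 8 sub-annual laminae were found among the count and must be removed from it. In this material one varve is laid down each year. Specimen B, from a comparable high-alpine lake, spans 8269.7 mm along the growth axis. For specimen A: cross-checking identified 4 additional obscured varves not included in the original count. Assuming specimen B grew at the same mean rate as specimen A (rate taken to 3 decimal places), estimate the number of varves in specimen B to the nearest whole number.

76571 varves

Specimen A: adjusted count: 16841 − 8 + 4 = 16837 varves.
A: 1825.3 mm over 16837 years gives 1825.3 / 16837 ≈ 0.108 mm/year.
Specimen B: 8269.7 mm / 0.108 mm per year = 76571.30 years ≈ 76571 varves.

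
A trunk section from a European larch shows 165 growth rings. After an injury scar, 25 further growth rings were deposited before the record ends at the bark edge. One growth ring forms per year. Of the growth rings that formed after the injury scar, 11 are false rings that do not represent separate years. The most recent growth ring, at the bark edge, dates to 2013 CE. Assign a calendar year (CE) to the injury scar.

1999 CE

25 growth rings formed after the injury scar.
25 − 11 false = 14 true growth rings after the injury scar.
2013 − 14 = 1999 CE.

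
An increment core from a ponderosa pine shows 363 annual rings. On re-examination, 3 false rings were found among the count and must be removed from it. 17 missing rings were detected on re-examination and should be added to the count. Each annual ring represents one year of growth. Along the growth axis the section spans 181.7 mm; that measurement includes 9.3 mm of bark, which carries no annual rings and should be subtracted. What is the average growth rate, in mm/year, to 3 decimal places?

True annual ring count = 363 − 3 + 17 = 377.
Net length = 181.7 − 9.3 = 172.4 mm.
Mean rate = 172.4 mm / 377 years ≈ 0.457 mm/year.

0.457 mm/year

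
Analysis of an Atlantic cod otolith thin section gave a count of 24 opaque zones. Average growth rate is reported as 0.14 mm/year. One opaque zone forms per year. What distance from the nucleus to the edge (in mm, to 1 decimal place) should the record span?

24 years of growth are recorded.
Predicted length = 0.14 mm/year × 24 years = 3.4 mm.

3.4 mm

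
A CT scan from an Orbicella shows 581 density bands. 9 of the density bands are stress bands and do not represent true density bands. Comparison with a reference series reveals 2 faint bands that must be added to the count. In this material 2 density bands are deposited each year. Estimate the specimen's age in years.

287 years

True density band count = 581 − 9 + 2 = 574.
574 density bands at 2 per year is 574 / 2 = 287 years.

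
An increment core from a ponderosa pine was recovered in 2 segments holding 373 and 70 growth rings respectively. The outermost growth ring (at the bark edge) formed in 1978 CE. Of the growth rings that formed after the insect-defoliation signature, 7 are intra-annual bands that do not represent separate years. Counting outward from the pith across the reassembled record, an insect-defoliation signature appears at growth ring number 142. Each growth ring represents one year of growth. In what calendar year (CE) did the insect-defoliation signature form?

Total growth rings = 373 + 70 = 443.
Between growth ring 142 and the bark edge there are 443 − 142 = 301 growth rings.
Removing the 7 false growth rings leaves 301 − 7 = 294 true growth rings beyond the insect-defoliation signature.
Counting back 294 years from 1978 CE places the insect-defoliation signature in 1978 − 294 = 1684 CE.

1684 CE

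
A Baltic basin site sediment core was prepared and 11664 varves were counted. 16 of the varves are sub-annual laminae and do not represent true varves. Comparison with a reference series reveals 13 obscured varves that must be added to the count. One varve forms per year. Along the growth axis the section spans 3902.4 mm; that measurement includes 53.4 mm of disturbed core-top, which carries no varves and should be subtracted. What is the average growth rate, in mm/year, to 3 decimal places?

0.330 mm/year

Correcting the raw count gives 11664 − 16 + 13 = 11661 true varves.
Removing the 53.4 mm offcut leaves 3902.4 − 53.4 = 3849.0 mm.
Mean rate = 3849.0 mm / 11661 years ≈ 0.330 mm/year.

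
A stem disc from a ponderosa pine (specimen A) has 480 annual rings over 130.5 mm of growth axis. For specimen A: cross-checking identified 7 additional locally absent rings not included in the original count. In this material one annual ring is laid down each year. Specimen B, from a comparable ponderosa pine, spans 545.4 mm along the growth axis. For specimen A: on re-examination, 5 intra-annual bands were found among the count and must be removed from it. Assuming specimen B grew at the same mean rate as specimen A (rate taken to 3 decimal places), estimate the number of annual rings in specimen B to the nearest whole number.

Specimen A: adjusted count: 480 − 5 + 7 = 482 annual rings.
A: Extension rate ≈ 130.5 / 482 = 0.271 mm/yr.
Specimen B: 545.4 mm / 0.271 mm per year = 2012.55 years ≈ 2013 annual rings.

2013 annual rings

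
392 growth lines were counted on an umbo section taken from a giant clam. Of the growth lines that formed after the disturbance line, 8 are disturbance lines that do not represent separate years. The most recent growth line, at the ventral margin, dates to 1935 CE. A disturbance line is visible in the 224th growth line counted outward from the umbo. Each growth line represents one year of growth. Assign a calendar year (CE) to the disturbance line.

1775 CE

Between growth line 224 and the ventral margin there are 392 − 224 = 168 growth lines.
Excluding 8 false growth lines: 168 − 8 = 160.
Counting back 160 years from 1935 CE places the disturbance line in 1935 − 160 = 1775 CE.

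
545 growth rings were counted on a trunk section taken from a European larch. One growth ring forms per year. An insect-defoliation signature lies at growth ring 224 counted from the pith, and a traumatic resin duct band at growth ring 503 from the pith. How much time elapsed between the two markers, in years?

Separation: 503 − 224 = 279 growth rings.
That is 279 years at one growth ring per year.

279 yr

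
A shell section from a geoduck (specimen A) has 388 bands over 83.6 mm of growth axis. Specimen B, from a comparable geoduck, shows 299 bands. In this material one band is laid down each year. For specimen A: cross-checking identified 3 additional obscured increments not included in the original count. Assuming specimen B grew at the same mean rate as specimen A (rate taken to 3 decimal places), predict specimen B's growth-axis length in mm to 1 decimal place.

Specimen A: true band count = 388 + 3 = 391.
A: Extension rate ≈ 83.6 / 391 = 0.214 mm/year.
Length of B = 0.214 × 299 = 64.0 mm.

64.0 mm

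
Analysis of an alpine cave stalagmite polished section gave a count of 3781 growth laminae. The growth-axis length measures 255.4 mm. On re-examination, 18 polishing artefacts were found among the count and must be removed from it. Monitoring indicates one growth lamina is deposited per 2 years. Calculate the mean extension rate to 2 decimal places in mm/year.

Correcting the raw count gives 3781 − 18 = 3763 true growth laminae.
Multiplying by 2 years per growth lamina: 3763 × 2 = 7526 years.
Mean rate = 255.4 mm / 7526 years ≈ 0.03 mm/year.

0.03 mm/year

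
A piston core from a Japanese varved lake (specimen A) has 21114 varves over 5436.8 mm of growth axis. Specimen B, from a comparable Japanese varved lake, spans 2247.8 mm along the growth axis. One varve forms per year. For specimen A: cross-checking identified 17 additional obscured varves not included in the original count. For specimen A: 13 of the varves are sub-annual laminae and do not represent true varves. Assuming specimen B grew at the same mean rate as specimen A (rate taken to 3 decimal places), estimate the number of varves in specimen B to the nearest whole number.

8746 varves

Specimen A: adjusted count: 21114 − 13 + 17 = 21118 varves.
A: Extension rate ≈ 5436.8 / 21118 = 0.257 mm/yr.
Specimen B: 2247.8 mm / 0.257 mm per year = 8746.30 years ≈ 8746 varves.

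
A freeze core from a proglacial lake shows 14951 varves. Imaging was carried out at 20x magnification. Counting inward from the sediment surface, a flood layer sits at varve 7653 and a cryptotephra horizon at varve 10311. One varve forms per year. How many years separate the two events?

The two markers are separated by 10311 − 7653 = 2658 varves.
That is 2658 years at one varve per year.

2658 years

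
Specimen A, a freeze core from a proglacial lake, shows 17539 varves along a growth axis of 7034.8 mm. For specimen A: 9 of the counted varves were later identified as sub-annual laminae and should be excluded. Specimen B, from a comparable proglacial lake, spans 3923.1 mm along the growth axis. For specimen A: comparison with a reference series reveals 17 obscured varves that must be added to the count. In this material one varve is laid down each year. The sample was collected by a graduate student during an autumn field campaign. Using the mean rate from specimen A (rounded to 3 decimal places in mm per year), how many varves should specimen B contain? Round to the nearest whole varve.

9783 varves

Specimen A: adjusted count: 17539 − 9 + 17 = 17547 varves.
A: Extension rate ≈ 7034.8 / 17547 = 0.401 mm/year.
B spans 3923.1 / 0.401 = 9783.29 years ≈ 9783 varves.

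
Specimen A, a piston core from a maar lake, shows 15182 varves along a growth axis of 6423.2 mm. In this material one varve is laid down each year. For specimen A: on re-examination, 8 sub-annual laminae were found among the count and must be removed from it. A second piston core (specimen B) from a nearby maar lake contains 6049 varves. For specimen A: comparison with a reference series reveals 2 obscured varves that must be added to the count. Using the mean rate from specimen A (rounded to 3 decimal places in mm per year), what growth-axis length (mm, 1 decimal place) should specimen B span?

Specimen A: true varve count = 15182 − 8 + 2 = 15176.
A: 6423.2 mm over 15176 years gives 6423.2 / 15176 ≈ 0.423 mm per year.
For B, 0.423 mm/year × 6049 years = 2558.7 mm.

2558.7 mm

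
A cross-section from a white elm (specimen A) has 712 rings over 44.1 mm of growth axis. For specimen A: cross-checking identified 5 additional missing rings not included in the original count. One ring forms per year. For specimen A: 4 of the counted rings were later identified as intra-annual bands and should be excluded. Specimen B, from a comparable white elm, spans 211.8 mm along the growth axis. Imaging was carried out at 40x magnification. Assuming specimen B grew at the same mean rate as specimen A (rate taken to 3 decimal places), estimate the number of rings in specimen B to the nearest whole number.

3416 rings

Specimen A: adjusted count: 712 − 4 + 5 = 713 rings.
A: 44.1 mm over 713 years gives 44.1 / 713 ≈ 0.062 mm/yr.
For B, 211.8 / 0.062 = 3416.13 years ≈ 3416 rings.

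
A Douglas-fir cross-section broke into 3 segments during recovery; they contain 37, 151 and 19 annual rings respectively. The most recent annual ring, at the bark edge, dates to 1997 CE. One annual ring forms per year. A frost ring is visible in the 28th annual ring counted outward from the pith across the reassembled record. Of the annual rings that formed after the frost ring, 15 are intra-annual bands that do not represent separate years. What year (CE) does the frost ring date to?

1833 CE

Total annual rings = 37 + 151 + 19 = 207.
Between annual ring 28 and the bark edge there are 207 − 28 = 179 annual rings.
Excluding 15 false annual rings: 179 − 15 = 164.
The annual ring at the bark edge is 1997 CE, so the frost ring dates to 1997 − 164 = 1833 CE.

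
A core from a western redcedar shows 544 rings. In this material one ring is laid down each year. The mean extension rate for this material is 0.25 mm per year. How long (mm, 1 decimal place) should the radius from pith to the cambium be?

136.0 mm

The record spans 544 years at 0.25 mm per year.
544 years at 0.25 mm/year gives 0.25 × 544 = 136.0 mm.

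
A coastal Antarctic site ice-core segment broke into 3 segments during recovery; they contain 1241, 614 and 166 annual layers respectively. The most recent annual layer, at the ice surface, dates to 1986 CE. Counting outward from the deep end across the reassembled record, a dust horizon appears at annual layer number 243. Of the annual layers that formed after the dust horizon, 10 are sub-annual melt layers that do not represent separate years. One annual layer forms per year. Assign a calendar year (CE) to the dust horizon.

Total annual layers = 1241 + 614 + 166 = 2021.
The dust horizon sits at annual layer 243 from the deep end, so 2021 − 243 = 1778 annual layers formed after it.
Excluding 10 false annual layers: 1778 − 10 = 1768.
The annual layer at the ice surface is 1986 CE, so the dust horizon dates to 1986 − 1768 = 218 CE.

218 CE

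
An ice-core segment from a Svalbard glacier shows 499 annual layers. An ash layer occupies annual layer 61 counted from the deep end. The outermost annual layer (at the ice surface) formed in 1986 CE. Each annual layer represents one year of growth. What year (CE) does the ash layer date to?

1548 CE

499 − 61 = 438 annual layers lie beyond the ash layer toward the ice surface.
1986 − 438 = 1548 CE.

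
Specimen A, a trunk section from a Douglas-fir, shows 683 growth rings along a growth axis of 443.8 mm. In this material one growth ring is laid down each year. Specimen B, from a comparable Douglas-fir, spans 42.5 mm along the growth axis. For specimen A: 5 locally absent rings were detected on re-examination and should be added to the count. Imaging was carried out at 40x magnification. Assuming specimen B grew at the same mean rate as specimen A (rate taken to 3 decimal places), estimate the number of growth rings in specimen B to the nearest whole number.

66 growth rings

Specimen A: correcting the raw count gives 683 + 5 = 688 true growth rings.
A: Extension rate ≈ 443.8 / 688 = 0.645 mm/yr.
B spans 42.5 / 0.645 = 65.89 years ≈ 66 growth rings.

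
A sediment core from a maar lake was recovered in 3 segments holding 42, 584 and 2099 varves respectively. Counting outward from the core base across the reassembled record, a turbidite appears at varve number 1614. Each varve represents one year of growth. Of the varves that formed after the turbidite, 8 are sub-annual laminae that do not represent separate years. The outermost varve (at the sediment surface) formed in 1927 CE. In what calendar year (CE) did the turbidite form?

Total varves = 42 + 584 + 2099 = 2725.
Between varve 1614 and the sediment surface there are 2725 − 1614 = 1111 varves.
Excluding 8 false varves: 1111 − 8 = 1103.
1927 − 1103 = 824 CE.

824 CE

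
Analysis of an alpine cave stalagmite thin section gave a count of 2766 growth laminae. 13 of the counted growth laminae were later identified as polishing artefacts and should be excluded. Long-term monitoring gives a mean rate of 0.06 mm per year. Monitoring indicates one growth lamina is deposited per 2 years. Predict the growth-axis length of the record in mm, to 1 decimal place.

Correcting the raw count gives 2766 − 13 = 2753 true growth laminae.
At 2 years per growth lamina, 2753 × 2 = 5506 years.
5506 years at 0.06 mm/year gives 0.06 × 5506 = 330.4 mm.

330.4 mm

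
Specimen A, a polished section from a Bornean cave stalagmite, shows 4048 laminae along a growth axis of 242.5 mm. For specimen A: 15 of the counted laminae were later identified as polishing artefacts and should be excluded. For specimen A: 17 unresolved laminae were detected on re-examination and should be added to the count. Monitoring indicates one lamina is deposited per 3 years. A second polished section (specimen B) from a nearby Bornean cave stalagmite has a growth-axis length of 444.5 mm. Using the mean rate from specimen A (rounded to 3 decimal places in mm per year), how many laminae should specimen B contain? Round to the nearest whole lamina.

Specimen A: after corrections the count is 4048 − 15 + 17 = 4050 laminae.
Specimen A: multiplying by 3 years per lamina: 4050 × 3 = 12150 years.
A: 242.5 mm over 12150 years gives 242.5 / 12150 ≈ 0.020 mm/yr.
Specimen B: 444.5 mm / 0.020 mm per year = 22225.00 years; at 3 years per lamina that is 22225.00 / 3 ≈ 7408 laminae.

7408 laminae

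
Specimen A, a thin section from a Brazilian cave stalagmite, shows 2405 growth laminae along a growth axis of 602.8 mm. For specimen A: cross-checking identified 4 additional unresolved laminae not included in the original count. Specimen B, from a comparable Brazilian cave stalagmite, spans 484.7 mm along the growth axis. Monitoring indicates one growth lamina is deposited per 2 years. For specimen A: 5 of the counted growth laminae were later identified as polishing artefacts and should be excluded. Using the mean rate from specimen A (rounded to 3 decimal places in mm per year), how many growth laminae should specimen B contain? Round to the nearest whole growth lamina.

1939 growth laminae

Specimen A: correcting the raw count gives 2405 − 5 + 4 = 2404 true growth laminae.
Specimen A: multiplying by 2 years per growth lamina: 2404 × 2 = 4808 years.
A: Extension rate ≈ 602.8 / 4808 = 0.125 mm per year.
Specimen B: 484.7 mm / 0.125 mm per year = 3877.60 years; at 2 years per growth lamina that is 3877.60 / 2 ≈ 1939 growth laminae.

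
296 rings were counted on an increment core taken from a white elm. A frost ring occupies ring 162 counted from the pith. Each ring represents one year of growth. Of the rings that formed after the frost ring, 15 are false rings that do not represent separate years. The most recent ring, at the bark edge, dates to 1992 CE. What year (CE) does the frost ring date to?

1873 CE

The frost ring sits at ring 162 from the pith, so 296 − 162 = 134 rings formed after it.
Removing the 15 false rings leaves 134 − 15 = 119 true rings beyond the frost ring.
Counting back 119 years from 1992 CE places the frost ring in 1992 − 119 = 1873 CE.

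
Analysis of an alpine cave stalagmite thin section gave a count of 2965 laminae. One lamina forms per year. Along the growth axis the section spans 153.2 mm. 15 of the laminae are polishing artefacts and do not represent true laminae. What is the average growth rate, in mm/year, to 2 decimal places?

Correcting the raw count gives 2965 − 15 = 2950 true laminae.
Extension rate ≈ 153.2 / 2950 = 0.05 mm/year.

0.05 mm/year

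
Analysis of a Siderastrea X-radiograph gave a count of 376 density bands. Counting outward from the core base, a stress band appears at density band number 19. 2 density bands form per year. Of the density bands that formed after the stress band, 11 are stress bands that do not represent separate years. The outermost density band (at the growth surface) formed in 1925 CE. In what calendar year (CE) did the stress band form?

Between density band 19 and the growth surface there are 376 − 19 = 357 density bands.
Excluding 11 false density bands: 357 − 11 = 346.
346 density bands at 2 per year is 346 / 2 = 173 years.
Counting back 173 years from 1925 CE places the stress band in 1925 − 173 = 1752 CE.

1752 CE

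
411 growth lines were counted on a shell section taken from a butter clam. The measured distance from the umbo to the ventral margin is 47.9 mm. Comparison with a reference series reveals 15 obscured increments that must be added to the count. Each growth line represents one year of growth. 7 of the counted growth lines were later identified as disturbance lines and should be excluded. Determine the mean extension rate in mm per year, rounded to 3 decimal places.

Adjusted count: 411 − 7 + 15 = 419 growth lines.
Mean rate = 47.9 mm / 419 years ≈ 0.114 mm per year.

0.114 mm per year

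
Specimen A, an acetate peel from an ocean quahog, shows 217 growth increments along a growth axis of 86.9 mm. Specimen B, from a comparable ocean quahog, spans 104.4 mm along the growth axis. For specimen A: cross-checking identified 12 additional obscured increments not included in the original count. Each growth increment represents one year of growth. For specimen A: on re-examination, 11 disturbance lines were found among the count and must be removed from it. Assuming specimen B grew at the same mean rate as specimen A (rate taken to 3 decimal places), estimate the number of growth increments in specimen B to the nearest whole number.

262 growth increments

Specimen A: after corrections the count is 217 − 11 + 12 = 218 growth increments.
A: Mean rate = 86.9 mm / 218 years ≈ 0.399 mm per year.
B spans 104.4 / 0.399 = 261.65 years ≈ 262 growth increments.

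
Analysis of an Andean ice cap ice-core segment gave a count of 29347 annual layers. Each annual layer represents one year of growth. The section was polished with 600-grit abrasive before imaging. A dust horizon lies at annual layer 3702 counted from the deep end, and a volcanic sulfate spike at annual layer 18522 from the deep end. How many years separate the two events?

14820 years

The two markers are separated by 18522 − 3702 = 14820 annual layers.
That is 14820 years at one annual layer per year.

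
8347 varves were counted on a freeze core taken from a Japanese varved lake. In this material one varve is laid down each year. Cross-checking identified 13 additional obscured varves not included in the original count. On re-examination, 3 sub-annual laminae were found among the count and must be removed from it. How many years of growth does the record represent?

After corrections the count is 8347 − 3 + 13 = 8357 varves.
At one varve per year, that is 8357 years.

8357 years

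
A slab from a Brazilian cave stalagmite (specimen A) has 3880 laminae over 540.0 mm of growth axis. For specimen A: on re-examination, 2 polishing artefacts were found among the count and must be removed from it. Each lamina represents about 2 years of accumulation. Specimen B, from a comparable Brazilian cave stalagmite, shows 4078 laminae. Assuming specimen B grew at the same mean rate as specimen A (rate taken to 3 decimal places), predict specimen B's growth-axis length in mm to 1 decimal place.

Specimen A: true lamina count = 3880 − 2 = 3878.
Specimen A: multiplying by 2 years per lamina: 3878 × 2 = 7756 years.
A: Mean rate = 540.0 mm / 7756 years ≈ 0.070 mm per year.
Specimen B: multiplying by 2 years per lamina: 4078 × 2 = 8156 years. B's length ≈ 0.070 × 8156 = 570.9 mm.

570.9 mm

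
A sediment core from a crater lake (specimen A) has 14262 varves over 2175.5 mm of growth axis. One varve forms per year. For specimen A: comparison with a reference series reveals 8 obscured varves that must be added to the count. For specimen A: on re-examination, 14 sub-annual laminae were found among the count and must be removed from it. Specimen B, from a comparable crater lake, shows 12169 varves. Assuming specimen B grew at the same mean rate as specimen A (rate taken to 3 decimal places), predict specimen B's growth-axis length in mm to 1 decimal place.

Specimen A: adjusted count: 14262 − 14 + 8 = 14256 varves.
A: Mean rate = 2175.5 mm / 14256 years ≈ 0.153 mm/yr.
B's length ≈ 0.153 × 12169 = 1861.9 mm.

1861.9 mm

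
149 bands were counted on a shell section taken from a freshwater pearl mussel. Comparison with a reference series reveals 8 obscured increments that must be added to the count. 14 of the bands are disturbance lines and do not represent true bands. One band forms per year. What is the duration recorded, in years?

143 years

Adjusted count: 149 − 14 + 8 = 143 bands.
At one band per year, that is 143 years.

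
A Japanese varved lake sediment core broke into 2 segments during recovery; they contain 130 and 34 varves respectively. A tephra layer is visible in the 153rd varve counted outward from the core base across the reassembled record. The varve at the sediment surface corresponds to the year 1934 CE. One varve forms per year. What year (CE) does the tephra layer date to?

1923 CE

Total varves = 130 + 34 = 164.
164 − 153 = 11 varves lie beyond the tephra layer toward the sediment surface.
1934 − 11 = 1923 CE.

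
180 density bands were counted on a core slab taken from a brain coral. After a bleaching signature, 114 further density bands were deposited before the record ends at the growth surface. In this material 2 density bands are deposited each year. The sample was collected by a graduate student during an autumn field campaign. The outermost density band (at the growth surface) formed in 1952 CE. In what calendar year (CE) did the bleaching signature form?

1895 CE

There are 114 density bands younger than the bleaching signature.
With 2 density bands per year, 114 / 2 = 57 years.
Counting back 57 years from 1952 CE places the bleaching signature in 1952 − 57 = 1895 CE.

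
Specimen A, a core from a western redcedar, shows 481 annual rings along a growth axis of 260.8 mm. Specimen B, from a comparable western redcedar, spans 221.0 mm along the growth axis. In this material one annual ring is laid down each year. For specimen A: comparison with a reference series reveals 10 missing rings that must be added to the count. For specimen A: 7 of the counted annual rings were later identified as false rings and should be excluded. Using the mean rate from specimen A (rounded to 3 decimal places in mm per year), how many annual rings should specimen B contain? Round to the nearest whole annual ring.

Specimen A: after corrections the count is 481 − 7 + 10 = 484 annual rings.
A: 260.8 mm over 484 years gives 260.8 / 484 ≈ 0.539 mm/yr.
For B, 221.0 / 0.539 = 410.02 years ≈ 410 annual rings.

410 annual rings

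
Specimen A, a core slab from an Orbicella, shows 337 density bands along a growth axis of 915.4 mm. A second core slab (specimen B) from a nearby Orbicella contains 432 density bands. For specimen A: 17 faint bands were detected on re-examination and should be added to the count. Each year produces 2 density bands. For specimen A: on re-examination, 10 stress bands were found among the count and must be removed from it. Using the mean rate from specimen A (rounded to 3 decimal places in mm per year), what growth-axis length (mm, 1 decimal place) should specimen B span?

1149.6 mm

Specimen A: correcting the raw count gives 337 − 10 + 17 = 344 true density bands.
Specimen A: 344 density bands at 2 per year is 344 / 2 = 172 years.
A: 915.4 mm over 172 years gives 915.4 / 172 ≈ 5.322 mm/year.
Specimen B: with 2 density bands per year, 432 / 2 = 216 years. B's length ≈ 5.322 × 216 = 1149.6 mm.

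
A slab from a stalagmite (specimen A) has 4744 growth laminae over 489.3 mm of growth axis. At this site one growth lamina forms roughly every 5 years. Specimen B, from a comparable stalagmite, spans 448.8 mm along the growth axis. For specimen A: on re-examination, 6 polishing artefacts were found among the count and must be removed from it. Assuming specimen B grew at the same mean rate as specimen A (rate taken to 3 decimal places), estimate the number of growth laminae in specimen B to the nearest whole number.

Specimen A: true growth lamina count = 4744 − 6 = 4738.
Specimen A: 4738 growth laminae at 5 years each span 4738 × 5 = 23690 years.
A: Extension rate ≈ 489.3 / 23690 = 0.021 mm per year.
Specimen B: 448.8 mm / 0.021 mm per year = 21371.43 years; at 5 years per growth lamina that is 21371.43 / 5 ≈ 4274 growth laminae.

4274 growth laminae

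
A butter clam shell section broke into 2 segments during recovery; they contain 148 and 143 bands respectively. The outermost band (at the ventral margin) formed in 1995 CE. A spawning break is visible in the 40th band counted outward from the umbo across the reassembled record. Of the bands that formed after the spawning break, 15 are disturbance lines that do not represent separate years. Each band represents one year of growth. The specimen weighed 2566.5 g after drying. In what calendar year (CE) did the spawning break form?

1759 CE

Total bands = 148 + 143 = 291.
Between band 40 and the ventral margin there are 291 − 40 = 251 bands.
Excluding 15 false bands: 251 − 15 = 236.
1995 − 236 = 1759 CE.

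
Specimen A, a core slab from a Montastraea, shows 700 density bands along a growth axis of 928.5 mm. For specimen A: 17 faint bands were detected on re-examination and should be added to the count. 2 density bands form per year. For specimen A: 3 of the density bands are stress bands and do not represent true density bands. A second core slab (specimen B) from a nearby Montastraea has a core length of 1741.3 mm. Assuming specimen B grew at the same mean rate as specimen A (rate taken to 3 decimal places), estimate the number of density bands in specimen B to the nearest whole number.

Specimen A: adjusted count: 700 − 3 + 17 = 714 density bands.
Specimen A: 714 density bands at 2 per year is 714 / 2 = 357 years.
A: Mean rate = 928.5 mm / 357 years ≈ 2.601 mm/yr.
Specimen B: 1741.3 mm / 2.601 mm per year = 669.47 years; at 2 density bands per year that is 669.47 × 2 ≈ 1339 density bands.

1339 density bands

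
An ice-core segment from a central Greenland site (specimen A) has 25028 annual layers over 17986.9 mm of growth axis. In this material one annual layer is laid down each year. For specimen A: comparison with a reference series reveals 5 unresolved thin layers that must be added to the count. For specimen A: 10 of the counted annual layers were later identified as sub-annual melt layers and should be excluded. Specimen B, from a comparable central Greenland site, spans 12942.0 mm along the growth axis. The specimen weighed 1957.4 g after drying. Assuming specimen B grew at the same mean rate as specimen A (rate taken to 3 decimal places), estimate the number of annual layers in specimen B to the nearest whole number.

Specimen A: adjusted count: 25028 − 10 + 5 = 25023 annual layers.
A: 17986.9 mm over 25023 years gives 17986.9 / 25023 ≈ 0.719 mm/yr.
For B, 12942.0 / 0.719 = 18000.00 years ≈ 18000 annual layers.

18000 annual layers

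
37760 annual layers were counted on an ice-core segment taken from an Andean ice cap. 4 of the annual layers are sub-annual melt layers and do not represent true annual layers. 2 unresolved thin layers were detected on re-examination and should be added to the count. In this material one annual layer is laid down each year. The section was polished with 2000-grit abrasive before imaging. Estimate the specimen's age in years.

After corrections the count is 37760 − 4 + 2 = 37758 annual layers.
At one annual layer per year, that is 37758 years.

37758 yr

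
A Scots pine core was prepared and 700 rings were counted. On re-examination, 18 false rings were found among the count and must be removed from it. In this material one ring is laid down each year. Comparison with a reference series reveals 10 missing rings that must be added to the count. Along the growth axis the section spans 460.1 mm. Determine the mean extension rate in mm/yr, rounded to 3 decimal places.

0.665 mm/yr

True ring count = 700 − 18 + 10 = 692.
460.1 mm over 692 years gives 460.1 / 692 ≈ 0.665 mm/yr.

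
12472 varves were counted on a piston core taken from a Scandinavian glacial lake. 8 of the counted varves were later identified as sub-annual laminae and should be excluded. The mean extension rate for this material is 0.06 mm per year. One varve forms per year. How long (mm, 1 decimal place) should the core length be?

Adjusted count: 12472 − 8 = 12464 varves.
Length ≈ 0.06 × 12464 = 747.8 mm.

747.8 mm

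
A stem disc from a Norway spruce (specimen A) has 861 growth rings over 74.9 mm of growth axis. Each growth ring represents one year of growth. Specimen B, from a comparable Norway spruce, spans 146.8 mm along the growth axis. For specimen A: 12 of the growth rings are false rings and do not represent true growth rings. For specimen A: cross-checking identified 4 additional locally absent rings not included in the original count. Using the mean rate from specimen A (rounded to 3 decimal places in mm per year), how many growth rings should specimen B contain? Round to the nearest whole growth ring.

Specimen A: correcting the raw count gives 861 − 12 + 4 = 853 true growth rings.
A: 74.9 mm over 853 years gives 74.9 / 853 ≈ 0.088 mm/year.
For B, 146.8 / 0.088 = 1668.18 years ≈ 1668 growth rings.

1668 growth rings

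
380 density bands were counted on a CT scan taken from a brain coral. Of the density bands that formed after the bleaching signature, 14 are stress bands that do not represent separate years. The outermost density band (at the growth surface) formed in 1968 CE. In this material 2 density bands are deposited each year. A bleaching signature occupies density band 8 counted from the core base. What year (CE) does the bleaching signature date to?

1789 CE

Between density band 8 and the growth surface there are 380 − 8 = 372 density bands.
Excluding 14 false density bands: 372 − 14 = 358.
358 density bands at 2 per year is 358 / 2 = 179 years.
The density band at the growth surface is 1968 CE, so the bleaching signature dates to 1968 − 179 = 1789 CE.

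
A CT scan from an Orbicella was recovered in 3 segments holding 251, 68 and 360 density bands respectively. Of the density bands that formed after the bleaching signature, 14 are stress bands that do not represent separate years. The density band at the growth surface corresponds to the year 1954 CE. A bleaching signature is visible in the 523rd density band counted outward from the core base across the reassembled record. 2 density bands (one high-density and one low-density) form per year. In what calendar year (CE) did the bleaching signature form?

Total density bands = 251 + 68 + 360 = 679.
679 − 523 = 156 density bands lie beyond the bleaching signature toward the growth surface.
Excluding 14 false density bands: 156 − 14 = 142.
Dividing by 2 density bands per year: 142 / 2 = 71 years.
1954 − 71 = 1883 CE.

1883 CE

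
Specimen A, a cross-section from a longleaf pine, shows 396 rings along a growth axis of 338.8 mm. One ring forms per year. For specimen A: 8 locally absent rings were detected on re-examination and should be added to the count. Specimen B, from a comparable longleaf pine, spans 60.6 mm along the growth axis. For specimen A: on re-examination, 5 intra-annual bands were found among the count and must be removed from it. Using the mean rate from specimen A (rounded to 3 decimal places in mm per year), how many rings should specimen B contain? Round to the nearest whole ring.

Specimen A: adjusted count: 396 − 5 + 8 = 399 rings.
A: 338.8 mm over 399 years gives 338.8 / 399 ≈ 0.849 mm/yr.
B spans 60.6 / 0.849 = 71.38 years ≈ 71 rings.

71 rings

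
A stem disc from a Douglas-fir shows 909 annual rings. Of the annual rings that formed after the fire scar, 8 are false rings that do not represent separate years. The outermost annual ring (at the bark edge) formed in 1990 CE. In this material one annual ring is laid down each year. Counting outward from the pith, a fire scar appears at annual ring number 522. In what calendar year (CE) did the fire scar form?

Between annual ring 522 and the bark edge there are 909 − 522 = 387 annual rings.
Excluding 8 false annual rings: 387 − 8 = 379.
1990 − 379 = 1611 CE.

1611 CE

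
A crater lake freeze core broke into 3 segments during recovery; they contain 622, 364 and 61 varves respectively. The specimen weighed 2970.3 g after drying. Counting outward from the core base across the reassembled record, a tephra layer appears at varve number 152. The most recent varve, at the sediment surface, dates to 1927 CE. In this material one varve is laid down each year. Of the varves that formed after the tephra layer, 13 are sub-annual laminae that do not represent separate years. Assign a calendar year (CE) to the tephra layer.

Total varves = 622 + 364 + 61 = 1047.
1047 − 152 = 895 varves lie beyond the tephra layer toward the sediment surface.
Removing the 13 false varves leaves 895 − 13 = 882 true varves beyond the tephra layer.
1927 − 882 = 1045 CE.

1045 CE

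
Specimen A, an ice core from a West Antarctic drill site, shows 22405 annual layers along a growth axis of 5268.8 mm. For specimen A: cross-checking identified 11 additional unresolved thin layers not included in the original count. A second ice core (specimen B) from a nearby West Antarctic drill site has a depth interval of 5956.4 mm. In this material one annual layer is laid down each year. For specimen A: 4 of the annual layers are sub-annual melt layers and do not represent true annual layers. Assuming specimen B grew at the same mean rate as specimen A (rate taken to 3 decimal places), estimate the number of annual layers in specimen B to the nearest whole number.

25346 annual layers

Specimen A: adjusted count: 22405 − 4 + 11 = 22412 annual layers.
A: 5268.8 mm over 22412 years gives 5268.8 / 22412 ≈ 0.235 mm/yr.
Specimen B: 5956.4 mm / 0.235 mm per year = 25346.38 years ≈ 25346 annual layers.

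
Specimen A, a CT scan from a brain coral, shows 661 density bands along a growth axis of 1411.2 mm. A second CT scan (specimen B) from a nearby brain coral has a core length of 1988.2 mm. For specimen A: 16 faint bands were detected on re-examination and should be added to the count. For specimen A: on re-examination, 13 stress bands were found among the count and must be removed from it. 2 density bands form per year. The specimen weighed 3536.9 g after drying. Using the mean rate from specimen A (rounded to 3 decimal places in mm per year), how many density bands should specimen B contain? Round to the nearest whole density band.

Specimen A: correcting the raw count gives 661 − 13 + 16 = 664 true density bands.
Specimen A: 664 density bands at 2 per year is 664 / 2 = 332 years.
A: 1411.2 mm over 332 years gives 1411.2 / 332 ≈ 4.251 mm per year.
Specimen B: 1988.2 mm / 4.251 mm per year = 467.70 years; at 2 density bands per year that is 467.70 × 2 ≈ 935 density bands.

935 density bands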